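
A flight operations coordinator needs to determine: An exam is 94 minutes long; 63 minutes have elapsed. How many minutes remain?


Total budget: 94 minutes
Time used: 63 minutes
Remaining: 94 - 63 = 31 minutes
Percent used: 67.0%
Percent remaining: 33.0%

31


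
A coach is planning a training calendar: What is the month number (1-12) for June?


Calendar month order:
5. May
6. June <--
7. July
June is month number 6

6


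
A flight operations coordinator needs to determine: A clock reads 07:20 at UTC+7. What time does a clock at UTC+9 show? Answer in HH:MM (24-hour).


Local time: 07:20 at UTC+7 (offset 7h)
Target zone: UTC+9 (offset 9h)
Difference: 9 - (7) = 2 hours
Calculation: 7 + (2) = 9
Result: 09:20

09:20


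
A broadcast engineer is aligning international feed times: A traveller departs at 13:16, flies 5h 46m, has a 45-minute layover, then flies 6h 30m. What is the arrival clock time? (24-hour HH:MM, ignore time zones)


Depart: 13:16
Leg 1: +346 min -> 19:02
Layover: +45 min -> 19:47
Leg 2: +390 min -> 02:17
Total travel: 781 minutes = 13h 1m
Arrival: 02:17

02:17


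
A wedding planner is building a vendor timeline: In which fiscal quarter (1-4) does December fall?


Month: December (month 12)
Q1: January-March (months 1-3)
Q2: April-June (months 4-6)
Q3: July-September (months 7-9)
Q4: October-December (months 10-12)
Month 12 falls in Q4

4


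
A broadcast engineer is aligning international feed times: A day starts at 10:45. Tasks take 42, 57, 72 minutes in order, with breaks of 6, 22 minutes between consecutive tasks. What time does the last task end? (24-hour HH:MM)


Start: 10:45 = 645 min from midnight
  after task 1 (42 min): 11:27
  after break (6 min): 11:33
  after task 2 (57 min): 12:30
  after break (22 min): 12:52
  after task 3 (72 min): 14:04
Total elapsed: 199 minutes
End time: 14:04

14:04


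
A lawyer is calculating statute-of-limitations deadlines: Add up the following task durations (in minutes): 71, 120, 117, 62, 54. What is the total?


Durations: 71, 120, 117, 62, 54
Running sum: 71
+ 120 = 191
+ 117 = 308
+ 62 = 370
+ 54 = 424
Total duration: 424 minutes
That is 7 hours and 4 minutes

424


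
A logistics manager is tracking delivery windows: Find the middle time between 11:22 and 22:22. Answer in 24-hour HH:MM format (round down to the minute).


Start time: 11:22 = 682 minutes from midnight
End time: 22:22 = 1342 minutes from midnight
Sum: 682 + 1342 = 2024
Midpoint: 2024 / 2 = 1012 minutes
Convert: 1012 / 60 = 16 hours, 52 minutes
Result: 16:52

16:52


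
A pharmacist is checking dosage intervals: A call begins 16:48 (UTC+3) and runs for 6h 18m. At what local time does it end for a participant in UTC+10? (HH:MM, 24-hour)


Start: 16:48 in UTC+3
Step 1 - add duration:
  minutes: 48 + 18 = 66 (carry 1h)
  hours: 16 + 6 + 1 = 23
  end in UTC+3: 23:06
Step 2 - convert UTC+3 -> UTC+10:
  offset difference: 10 - (3) = 7 hours
  23 + (7) = 30 -> mod 24 = 6
Result: 06:06 in UTC+10

06:06


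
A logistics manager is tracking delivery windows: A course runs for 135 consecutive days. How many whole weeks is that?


Total days: 135
Days per week: 7
Division: 135 / 7 = 19 remainder 2
Complete weeks: 19
Remaining days: 2

19


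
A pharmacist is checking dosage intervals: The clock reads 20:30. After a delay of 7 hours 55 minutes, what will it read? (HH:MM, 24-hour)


Start time: 20:30
Adding: 7 hours 55 minutes
Minutes: 30 + 55 = 85
Minute overflow: 85 >= 60, so carry 1 hour, minutes = 25
Hours: 20 + 7 + 1 = 28
Hour wraparound: 28 mod 24 = 4
Result: 04:25

04:25


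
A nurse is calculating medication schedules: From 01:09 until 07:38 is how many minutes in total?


Start time: 01:09 = 69 minutes from midnight
End time: 07:38 = 458 minutes from midnight
Difference: 458 - 69 = 389 minutes
That is 6 hours and 29 minutes

389


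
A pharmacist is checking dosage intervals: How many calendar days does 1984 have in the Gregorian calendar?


Year: 1984
Check leap year rules:
Divisible by 4? Yes
Divisible by 100? No
1984 is a leap year
Days: 366

366


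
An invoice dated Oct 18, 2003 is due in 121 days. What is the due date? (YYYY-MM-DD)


Start: 2003-10-18
Adding 121 days
Days remaining in October: 13
After October: 108 days still to add
November 2003: 30 days, 78 remaining
December 2003: 31 days, 47 remaining
January 2004: 31 days, 16 remaining
February 2004 has 29 days, need 16
Result: 2004-02-16

2004-02-16


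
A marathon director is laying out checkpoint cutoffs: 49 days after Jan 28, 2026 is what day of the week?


Start: 2026-01-28 (Wednesday)
Step 1 - find target date: add 49 days
  2026-01-28 + 49 days = 2026-03-18
Step 2 - day of week:
  49 mod 7 = 0
  Wednesday + 0 days -> Wednesday
Result: Wednesday (2026-03-18)

Wednesday


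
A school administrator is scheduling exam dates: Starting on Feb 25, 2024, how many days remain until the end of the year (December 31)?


Start: February 25, 2024
End: December 31, 2024
Days left in February: 4
March: 31
April: 30
May: 31
June: 30
... plus remaining months
Sum of remaining months: 306
Total: 4 + 306 = 310

310


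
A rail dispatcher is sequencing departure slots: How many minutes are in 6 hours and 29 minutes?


Hours: 6
Extra minutes: 29
Minutes per hour: 60
Hours to minutes: 6 x 60 = 360
Total: 360 + 29 = 389

389


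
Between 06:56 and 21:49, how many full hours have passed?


Start: 06:56
End: 21:49
Hour difference: 21 - 6 = 15 hours
Minute difference: 49 - 56 = -7 minutes
Total minutes: 893
Complete hours: 893 / 60 = 14 (remainder 53)

14


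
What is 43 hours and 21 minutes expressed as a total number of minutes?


Hours: 43
Minutes: 21
Convert hours to minutes: 43 x 60 = 2580
Add remaining minutes: 2580 + 21 = 2601

2601


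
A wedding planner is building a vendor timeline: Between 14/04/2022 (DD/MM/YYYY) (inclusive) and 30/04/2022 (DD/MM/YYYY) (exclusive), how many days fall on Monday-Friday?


Start: 2022-04-14 (Thursday)
End (exclusive): 2022-04-30 (Saturday)
Total calendar days: 16
Full weeks: 16 // 7 = 2 -> 10 weekdays
Remaining 2 days starting on Thursday:
  Thu(w), Fri(w) -> 2 weekdays
Total business days: 10 + 2 = 12

12


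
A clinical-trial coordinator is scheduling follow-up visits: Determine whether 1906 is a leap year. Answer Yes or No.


Year: 1906
Divisible by 4? 1906 / 4 = 476.5 -> No
Not divisible by 4, so NOT a leap year

No


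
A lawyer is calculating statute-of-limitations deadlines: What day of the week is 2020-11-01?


Date: 2020-11-01
January 1, 2020 is a Wednesday
Day of year: 306
Offset from Jan 1: 305 days
305 mod 7 = 4
Result: Sunday

Sunday


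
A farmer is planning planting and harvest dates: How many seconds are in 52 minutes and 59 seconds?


Minutes: 52
Extra seconds: 59
Seconds per minute: 60
Minutes to seconds: 52 x 60 = 3120
Total: 3120 + 59 = 3179

3179


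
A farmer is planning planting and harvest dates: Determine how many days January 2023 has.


Month: January
Year: 2023
January is a 31-day month
Total: 31 days

31


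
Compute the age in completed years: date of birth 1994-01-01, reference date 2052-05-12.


Birth: 1994-01-01
Reference: 2052-05-12
Year difference: 2052 - 1994 = 58
Has birthday (01-01) occurred by 05-12? Yes
Age in full years: 58

58


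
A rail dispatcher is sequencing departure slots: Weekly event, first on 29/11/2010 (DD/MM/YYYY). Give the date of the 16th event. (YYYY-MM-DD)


First occurrence: 2010-11-29 (occurrence 1)
Each occurrence is 7 days after the previous.
Occurrence 16 is 15 weeks after the first.
15 weeks = 105 days
2010-11-29 + 105 days = 2011-03-14

2011-03-14


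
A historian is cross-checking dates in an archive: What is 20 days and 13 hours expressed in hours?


Days: 20
Extra hours: 13
Hours per day: 24
Days to hours: 20 x 24 = 480
Total: 480 + 13 = 493

493


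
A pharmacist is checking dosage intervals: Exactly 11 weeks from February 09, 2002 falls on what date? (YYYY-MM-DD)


Start: 2002-02-09
Weeks to add: 11
Convert to days: 11 x 7 = 77 days
Add 77 days to 2002-02-09
Result: 2002-04-27

2002-04-27


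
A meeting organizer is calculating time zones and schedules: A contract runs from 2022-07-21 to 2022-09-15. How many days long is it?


Start date: 2022-07-21
End date: 2022-09-15
Jul 2022: +11 days
Aug 2022: +31 days
Sep 2022: +14 days
Total: 56 days

56


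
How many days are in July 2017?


Month: July
Year: 2017
July is a 31-day month
Total: 31 days

31


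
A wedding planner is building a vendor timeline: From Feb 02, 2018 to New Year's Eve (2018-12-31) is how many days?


Start: February 02, 2018
End: December 31, 2018
Days left in February: 26
March: 31
April: 30
May: 31
June: 30
... plus remaining months
Sum of remaining months: 306
Total: 26 + 306 = 332

332


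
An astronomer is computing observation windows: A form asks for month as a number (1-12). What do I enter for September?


Calendar month order:
8. August
9. September <--
10. October
September is month number 9

9


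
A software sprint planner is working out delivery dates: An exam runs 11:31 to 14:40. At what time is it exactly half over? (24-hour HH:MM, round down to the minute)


Start time: 11:31 = 691 minutes from midnight
End time: 14:40 = 880 minutes from midnight
Sum: 691 + 880 = 1571
Midpoint: 1571 / 2 = 785 minutes
Convert: 785 / 60 = 13 hours, 5 minutes
Result: 13:05

13:05


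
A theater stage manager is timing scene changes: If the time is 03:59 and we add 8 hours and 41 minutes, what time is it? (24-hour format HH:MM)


Start time: 03:59
Adding: 8 hours 41 minutes
Minutes: 59 + 41 = 100
Minute overflow: 100 >= 60, so carry 1 hour, minutes = 40
Hours: 3 + 8 + 1 = 12
Result: 12:40

12:40


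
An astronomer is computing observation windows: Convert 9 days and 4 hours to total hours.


Days: 9
Extra hours: 4
Hours per day: 24
Days to hours: 9 x 24 = 216
Total: 216 + 4 = 220

220


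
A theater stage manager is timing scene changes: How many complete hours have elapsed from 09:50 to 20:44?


Start: 09:50
End: 20:44
Hour difference: 20 - 9 = 11 hours
Minute difference: 44 - 50 = -6 minutes
Total minutes: 654
Complete hours: 654 / 60 = 10 (remainder 54)

10


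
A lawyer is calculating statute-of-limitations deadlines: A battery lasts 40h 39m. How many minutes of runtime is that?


Hours: 40
Extra minutes: 39
Minutes per hour: 60
Hours to minutes: 40 x 60 = 2400
Total: 2400 + 39 = 2439

2439


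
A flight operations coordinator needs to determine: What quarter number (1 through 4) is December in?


Month: December (month 12)
Q1: January-March (months 1-3)
Q2: April-June (months 4-6)
Q3: July-September (months 7-9)
Q4: October-December (months 10-12)
Month 12 falls in Q4

4


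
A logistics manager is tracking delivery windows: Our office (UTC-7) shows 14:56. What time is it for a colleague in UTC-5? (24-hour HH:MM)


Local time: 14:56 at UTC-7 (offset -7h)
Target zone: UTC-5 (offset -5h)
Difference: -5 - (-7) = 2 hours
Calculation: 14 + (2) = 16
Result: 16:56

16:56


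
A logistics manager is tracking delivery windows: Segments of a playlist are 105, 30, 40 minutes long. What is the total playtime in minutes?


Durations: 105, 30, 40
Running sum: 105
+ 30 = 135
+ 40 = 175
Total duration: 175 minutes
That is 2 hours and 55 minutes

175


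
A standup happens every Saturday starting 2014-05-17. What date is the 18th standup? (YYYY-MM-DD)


First occurrence: 2014-05-17 (occurrence 1)
Each occurrence is 7 days after the previous.
Occurrence 18 is 17 weeks after the first.
17 weeks = 119 days
2014-05-17 + 119 days = 2014-09-13

2014-09-13


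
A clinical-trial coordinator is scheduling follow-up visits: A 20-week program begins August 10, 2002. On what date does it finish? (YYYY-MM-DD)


Start: 2002-08-10
Weeks to add: 20
Convert to days: 20 x 7 = 140 days
Add 140 days to 2002-08-10
Result: 2002-12-28

2002-12-28


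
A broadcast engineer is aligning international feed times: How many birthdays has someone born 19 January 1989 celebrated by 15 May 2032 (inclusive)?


Birth: 1989-01-19
Reference: 2032-05-15
Year difference: 2032 - 1989 = 43
Has birthday (01-19) occurred by 05-15? Yes
Age in full years: 43

43


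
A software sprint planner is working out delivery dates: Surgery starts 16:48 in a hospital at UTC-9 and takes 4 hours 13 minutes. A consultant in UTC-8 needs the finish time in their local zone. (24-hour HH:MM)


Start: 16:48 in UTC-9
Step 1 - add duration:
  minutes: 48 + 13 = 61 (carry 1h)
  hours: 16 + 4 + 1 = 21
  end in UTC-9: 21:01
Step 2 - convert UTC-9 -> UTC-8:
  offset difference: -8 - (-9) = 1 hours
  21 + (1) = 22 -> mod 24 = 22
Result: 22:01 in UTC-8

22:01


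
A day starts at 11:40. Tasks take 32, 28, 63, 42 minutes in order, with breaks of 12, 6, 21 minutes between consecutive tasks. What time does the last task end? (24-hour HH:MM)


Start: 11:40 = 700 min from midnight
  after task 1 (32 min): 12:12
  after break (12 min): 12:24
  after task 2 (28 min): 12:52
  after break (6 min): 12:58
  after task 3 (63 min): 14:01
  after break (21 min): 14:22
  after task 4 (42 min): 15:04
Total elapsed: 204 minutes
End time: 15:04

15:04


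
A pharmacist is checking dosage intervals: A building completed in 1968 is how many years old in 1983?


Birth year: 1968
Current year: 1983
Age = current year - birth year
Age = 1983 - 1968 = 15

15


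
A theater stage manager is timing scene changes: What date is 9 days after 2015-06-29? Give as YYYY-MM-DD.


Start: 2015-06-29
Adding 9 days
Days remaining in June: 1
After June: 8 days still to add
July 2015 has 31 days, need 8
Result: 2015-07-08

2015-07-08


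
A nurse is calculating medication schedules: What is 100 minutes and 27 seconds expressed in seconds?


Minutes: 100
Extra seconds: 27
Seconds per minute: 60
Minutes to seconds: 100 x 60 = 6000
Total: 6000 + 27 = 6027

6027


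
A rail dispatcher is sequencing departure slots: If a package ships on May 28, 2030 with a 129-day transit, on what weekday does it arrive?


Start: 2030-05-28 (Tuesday)
Step 1 - find target date: add 129 days
  2030-05-28 + 129 days = 2030-10-04
Step 2 - day of week:
  129 mod 7 = 3
  Tuesday + 3 days -> Friday
Result: Friday (2030-10-04)

Friday


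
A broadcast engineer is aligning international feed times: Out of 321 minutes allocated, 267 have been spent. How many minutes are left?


Total budget: 321 minutes
Time used: 267 minutes
Remaining: 321 - 267 = 54 minutes
Percent used: 83.2%
Percent remaining: 16.8%

54


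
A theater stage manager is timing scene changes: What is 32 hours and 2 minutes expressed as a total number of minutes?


Hours: 32
Minutes: 2
Convert hours to minutes: 32 x 60 = 1920
Add remaining minutes: 1920 + 2 = 1922

1922


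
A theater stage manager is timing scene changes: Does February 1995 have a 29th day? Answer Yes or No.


Year: 1995
Divisible by 4? 1995 / 4 = 498.75 -> No
Not divisible by 4, so NOT a leap year

No


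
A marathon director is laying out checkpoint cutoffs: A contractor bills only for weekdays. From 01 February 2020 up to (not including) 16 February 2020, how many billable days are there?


Start: 2020-02-01 (Saturday)
End (exclusive): 2020-02-16 (Sunday)
Total calendar days: 15
Full weeks: 15 // 7 = 2 -> 10 weekdays
Remaining 1 days starting on Saturday:
  Sat(-) -> 0 weekdays
Total business days: 10 + 0 = 10

10


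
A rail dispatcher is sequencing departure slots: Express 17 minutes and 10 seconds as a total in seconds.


Minutes: 17
Seconds: 10
Convert minutes to seconds: 17 x 60 = 1020
Add remaining seconds: 1020 + 10 = 1030

1030


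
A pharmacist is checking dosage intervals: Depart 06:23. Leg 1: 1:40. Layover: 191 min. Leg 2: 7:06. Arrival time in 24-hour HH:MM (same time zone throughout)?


Depart: 06:23
Leg 1: +100 min -> 08:03
Layover: +191 min -> 11:14
Leg 2: +426 min -> 18:20
Total travel: 717 minutes = 11h 57m
Arrival: 18:20

18:20


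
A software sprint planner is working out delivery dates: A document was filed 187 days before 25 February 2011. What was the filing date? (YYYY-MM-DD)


Start: 2011-02-25
Subtracting 187 days
Days already passed in February: 25
After going back through February: 162 more days to subtract
January 2011: 31 days, 131 remaining
December 2010: 31 days, 100 remaining
November 2010: 30 days, 70 remaining
October 2010: 31 days, 39 remaining
Result: 2010-08-22

2010-08-22


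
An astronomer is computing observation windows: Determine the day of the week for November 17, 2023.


Date: 2023-11-17
January 1, 2023 is a Sunday
Day of year: 321
Offset from Jan 1: 320 days
320 mod 7 = 5
Result: Friday

Friday


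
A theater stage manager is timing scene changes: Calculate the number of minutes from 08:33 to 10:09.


Start time: 08:33 = 513 minutes from midnight
End time: 10:09 = 609 minutes from midnight
Difference: 609 - 513 = 96 minutes
That is 1 hours and 36 minutes

96


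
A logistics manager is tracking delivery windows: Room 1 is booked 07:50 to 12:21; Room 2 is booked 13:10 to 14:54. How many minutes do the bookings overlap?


Interval A: [470, 741] minutes from midnight
Interval B: [790, 894] minutes from midnight
Overlap start = max(470, 790) = 790
Overlap end = min(741, 894) = 741
End <= start, so the intervals do not overlap: 0 minutes

0


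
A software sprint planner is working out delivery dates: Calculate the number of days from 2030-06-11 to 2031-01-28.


Start date: 2030-06-11
End date: 2031-01-28
Jun 2030: +20 days
Jul 2030: +31 days
Aug 2030: +31 days
... (5 more months)
Total: 231 days

231


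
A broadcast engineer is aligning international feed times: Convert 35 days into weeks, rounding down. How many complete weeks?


Total days: 35
Days per week: 7
Division: 35 / 7 = 5 remainder 0
Complete weeks: 5
Remaining days: 0

5


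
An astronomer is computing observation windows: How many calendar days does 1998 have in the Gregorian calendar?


Year: 1998
Check leap year rules:
Divisible by 4? No
1998 is not a leap year
Days: 365

365


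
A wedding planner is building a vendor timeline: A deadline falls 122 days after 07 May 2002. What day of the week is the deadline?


Start: 2002-05-07 (Tuesday)
Step 1 - find target date: add 122 days
  2002-05-07 + 122 days = 2002-09-06
Step 2 - day of week:
  122 mod 7 = 3
  Tuesday + 3 days -> Friday
Result: Friday (2002-09-06)

Friday


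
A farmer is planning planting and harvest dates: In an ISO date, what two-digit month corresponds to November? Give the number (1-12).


Calendar month order:
10. October
11. November <--
12. December
November is month number 11

11


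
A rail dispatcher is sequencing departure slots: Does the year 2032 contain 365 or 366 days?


Year: 2032
Check leap year rules:
Divisible by 4? Yes
Divisible by 100? No
2032 is a leap year
Days: 366

366


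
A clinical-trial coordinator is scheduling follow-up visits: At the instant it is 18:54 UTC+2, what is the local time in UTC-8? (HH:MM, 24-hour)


Local time: 18:54 at UTC+2 (offset 2h)
Target zone: UTC-8 (offset -8h)
Difference: -8 - (2) = -10 hours
Calculation: 18 + (-10) = 8
Result: 08:54

08:54


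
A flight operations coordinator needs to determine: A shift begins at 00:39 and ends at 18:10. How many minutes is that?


Start time: 00:39 = 39 minutes from midnight
End time: 18:10 = 1090 minutes from midnight
Difference: 1090 - 39 = 1051 minutes
That is 17 hours and 31 minutes

1051


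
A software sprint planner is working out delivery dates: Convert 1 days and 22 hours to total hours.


Days: 1
Extra hours: 22
Hours per day: 24
Days to hours: 1 x 24 = 24
Total: 24 + 22 = 46

46


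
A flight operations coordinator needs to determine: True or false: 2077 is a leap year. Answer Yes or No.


Year: 2077
Divisible by 4? 2077 / 4 = 519.25 -> No
Not divisible by 4, so NOT a leap year

No


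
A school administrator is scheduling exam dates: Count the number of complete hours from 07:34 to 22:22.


Start: 07:34
End: 22:22
Hour difference: 22 - 7 = 15 hours
Minute difference: 22 - 34 = -12 minutes
Total minutes: 888
Complete hours: 888 / 60 = 14 (remainder 48)

14


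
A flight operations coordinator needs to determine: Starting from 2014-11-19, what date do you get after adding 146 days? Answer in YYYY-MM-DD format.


Start: 2014-11-19
Adding 146 days
Days remaining in November: 11
After November: 135 days still to add
December 2014: 31 days, 104 remaining
January 2015: 31 days, 73 remaining
February 2015: 28 days, 45 remaining
March 2015: 31 days, 14 remaining
Result: 2015-04-14

2015-04-14


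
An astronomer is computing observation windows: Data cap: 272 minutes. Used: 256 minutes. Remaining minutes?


Total budget: 272 minutes
Time used: 256 minutes
Remaining: 272 - 256 = 16 minutes
Percent used: 94.1%
Percent remaining: 5.9%

16


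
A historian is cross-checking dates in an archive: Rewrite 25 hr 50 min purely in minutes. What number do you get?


Hours: 25
Extra minutes: 50
Minutes per hour: 60
Hours to minutes: 25 x 60 = 1500
Total: 1500 + 50 = 1550

1550


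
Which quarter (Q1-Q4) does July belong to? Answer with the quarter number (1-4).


Month: July (month 7)
Q1: January-March (months 1-3)
Q2: April-June (months 4-6)
Q3: July-September (months 7-9)
Q4: October-December (months 10-12)
Month 7 falls in Q3

3


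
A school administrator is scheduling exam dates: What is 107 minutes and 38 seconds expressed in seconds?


Minutes: 107
Extra seconds: 38
Seconds per minute: 60
Minutes to seconds: 107 x 60 = 6420
Total: 6420 + 38 = 6458

6458


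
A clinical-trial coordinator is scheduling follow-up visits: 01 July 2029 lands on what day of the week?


Date: 2029-07-01
January 1, 2029 is a Monday
Day of year: 182
Offset from Jan 1: 181 days
181 mod 7 = 6
Result: Sunday

Sunday


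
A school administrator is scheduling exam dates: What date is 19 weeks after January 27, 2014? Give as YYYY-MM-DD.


Start: 2014-01-27
Weeks to add: 19
Convert to days: 19 x 7 = 133 days
Add 133 days to 2014-01-27
Result: 2014-06-09

2014-06-09


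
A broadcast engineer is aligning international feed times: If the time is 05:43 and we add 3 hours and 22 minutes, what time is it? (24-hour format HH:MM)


Start time: 05:43
Adding: 3 hours 22 minutes
Minutes: 43 + 22 = 65
Minute overflow: 65 >= 60, so carry 1 hour, minutes = 5
Hours: 5 + 3 + 1 = 9
Result: 09:05

09:05


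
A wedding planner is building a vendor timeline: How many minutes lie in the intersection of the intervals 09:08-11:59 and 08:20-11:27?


Interval A: [548, 719] minutes from midnight
Interval B: [500, 687] minutes from midnight
Overlap start = max(548, 500) = 548
Overlap end = min(719, 687) = 687
Overlap = 687 - 548 = 139 minutes

139


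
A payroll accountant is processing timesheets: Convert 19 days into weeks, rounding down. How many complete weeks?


Total days: 19
Days per week: 7
Division: 19 / 7 = 2 remainder 5
Complete weeks: 2
Remaining days: 5

2


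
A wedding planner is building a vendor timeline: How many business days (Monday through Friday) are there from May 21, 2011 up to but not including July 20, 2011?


Start: 2011-05-21 (Saturday)
End (exclusive): 2011-07-20 (Wednesday)
Total calendar days: 60
Full weeks: 60 // 7 = 8 -> 40 weekdays
Remaining 4 days starting on Saturday:
  Sat(-), Sun(-), Mon(w), Tue(w) -> 2 weekdays
Total business days: 40 + 2 = 42

42


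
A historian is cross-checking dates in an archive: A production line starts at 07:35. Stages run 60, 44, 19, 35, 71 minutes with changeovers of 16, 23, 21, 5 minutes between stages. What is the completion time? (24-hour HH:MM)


Start: 07:35 = 455 min from midnight
  after task 1 (60 min): 08:35
  after break (16 min): 08:51
  after task 2 (44 min): 09:35
  after break (23 min): 09:58
  after task 3 (19 min): 10:17
  after break (21 min): 10:38
  after task 4 (35 min): 11:13
  after break (5 min): 11:18
  after task 5 (71 min): 12:29
Total elapsed: 294 minutes
End time: 12:29

12:29


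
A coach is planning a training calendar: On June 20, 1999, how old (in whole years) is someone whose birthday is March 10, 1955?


Birth: 1955-03-10
Reference: 1999-06-20
Year difference: 1999 - 1955 = 44
Has birthday (03-10) occurred by 06-20? Yes
Age in full years: 44

44


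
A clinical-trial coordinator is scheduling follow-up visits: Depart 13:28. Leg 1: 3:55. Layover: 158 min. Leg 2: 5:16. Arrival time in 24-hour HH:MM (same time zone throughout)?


Depart: 13:28
Leg 1: +235 min -> 17:23
Layover: +158 min -> 20:01
Leg 2: +316 min -> 01:17
Total travel: 709 minutes = 11h 49m
Arrival: 01:17

01:17


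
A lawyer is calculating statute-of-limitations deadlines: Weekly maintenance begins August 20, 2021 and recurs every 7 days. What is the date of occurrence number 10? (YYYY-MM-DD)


First occurrence: 2021-08-20 (occurrence 1)
Each occurrence is 7 days after the previous.
Occurrence 10 is 9 weeks after the first.
9 weeks = 63 days
2021-08-20 + 63 days = 2021-10-22

2021-10-22


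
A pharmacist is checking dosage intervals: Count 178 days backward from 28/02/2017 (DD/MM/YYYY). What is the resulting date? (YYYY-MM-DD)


Start: 2017-02-28
Subtracting 178 days
Days already passed in February: 28
After going back through February: 150 more days to subtract
January 2017: 31 days, 119 remaining
December 2016: 31 days, 88 remaining
November 2016: 30 days, 58 remaining
October 2016: 31 days, 27 remaining
Result: 2016-09-03

2016-09-03


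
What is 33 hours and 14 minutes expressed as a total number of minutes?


Hours: 33
Minutes: 14
Convert hours to minutes: 33 x 60 = 1980
Add remaining minutes: 1980 + 14 = 1994

1994


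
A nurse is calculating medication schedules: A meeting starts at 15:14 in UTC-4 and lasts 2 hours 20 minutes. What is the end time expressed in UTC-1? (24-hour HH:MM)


Start: 15:14 in UTC-4
Step 1 - add duration:
  minutes: 14 + 20 = 34
  hours: 15 + 2 + 0 = 17
  end in UTC-4: 17:34
Step 2 - convert UTC-4 -> UTC-1:
  offset difference: -1 - (-4) = 3 hours
  17 + (3) = 20 -> mod 24 = 20
Result: 20:34 in UTC-1

20:34


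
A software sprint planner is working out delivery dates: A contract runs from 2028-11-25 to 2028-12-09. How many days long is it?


Start date: 2028-11-25
End date: 2028-12-09
Nov 2028: +6 days
Dec 2028: +8 days
Total: 14 days

14


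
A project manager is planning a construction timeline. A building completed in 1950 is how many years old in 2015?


Birth year: 1950
Current year: 2015
Age = current year - birth year
Age = 2015 - 1950 = 65

65


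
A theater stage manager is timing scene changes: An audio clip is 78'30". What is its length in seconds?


Minutes: 78
Seconds: 30
Convert minutes to seconds: 78 x 60 = 4680
Add remaining seconds: 4680 + 30 = 4710

4710


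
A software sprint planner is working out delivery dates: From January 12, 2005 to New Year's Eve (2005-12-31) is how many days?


Start: January 12, 2005
End: December 31, 2005
Days left in January: 19
February: 28
March: 31
April: 30
May: 31
... plus remaining months
Sum of remaining months: 334
Total: 19 + 334 = 353

353


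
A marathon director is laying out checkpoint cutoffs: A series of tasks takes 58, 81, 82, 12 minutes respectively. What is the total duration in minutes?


Durations: 58, 81, 82, 12
Running sum: 58
+ 81 = 139
+ 82 = 221
+ 12 = 233
Total duration: 233 minutes
That is 3 hours and 53 minutes

233


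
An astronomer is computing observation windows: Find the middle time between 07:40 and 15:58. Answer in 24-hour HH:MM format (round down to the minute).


Start time: 07:40 = 460 minutes from midnight
End time: 15:58 = 958 minutes from midnight
Sum: 460 + 958 = 1418
Midpoint: 1418 / 2 = 709 minutes
Convert: 709 / 60 = 11 hours, 49 minutes
Result: 11:49

11:49


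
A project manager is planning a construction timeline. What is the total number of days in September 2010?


Month: September
Year: 2010
September is a 30-day month
Total: 30 days

30


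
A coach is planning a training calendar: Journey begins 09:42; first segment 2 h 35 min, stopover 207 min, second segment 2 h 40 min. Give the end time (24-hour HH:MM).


Depart: 09:42
Leg 1: +155 min -> 12:17
Layover: +207 min -> 15:44
Leg 2: +160 min -> 18:24
Total travel: 522 minutes = 8h 42m
Arrival: 18:24

18:24


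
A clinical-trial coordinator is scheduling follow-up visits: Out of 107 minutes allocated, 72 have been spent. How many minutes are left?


Total budget: 107 minutes
Time used: 72 minutes
Remaining: 107 - 72 = 35 minutes
Percent used: 67.3%
Percent remaining: 32.7%

35


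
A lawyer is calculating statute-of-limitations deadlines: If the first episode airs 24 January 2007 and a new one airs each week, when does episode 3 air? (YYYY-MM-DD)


First occurrence: 2007-01-24 (occurrence 1)
Each occurrence is 7 days after the previous.
Occurrence 3 is 2 weeks after the first.
2 weeks = 14 days
2007-01-24 + 14 days = 2007-02-07

2007-02-07


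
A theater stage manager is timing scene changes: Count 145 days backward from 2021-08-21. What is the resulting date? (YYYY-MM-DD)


Start: 2021-08-21
Subtracting 145 days
Days already passed in August: 21
After going back through August: 124 more days to subtract
July 2021: 31 days, 93 remaining
June 2021: 30 days, 63 remaining
May 2021: 31 days, 32 remaining
April 2021: 30 days, 2 remaining
Result: 2021-03-29

2021-03-29


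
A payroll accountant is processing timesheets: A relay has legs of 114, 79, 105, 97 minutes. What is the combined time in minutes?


Durations: 114, 79, 105, 97
Running sum: 114
+ 79 = 193
+ 105 = 298
+ 97 = 395
Total duration: 395 minutes
That is 6 hours and 35 minutes

395


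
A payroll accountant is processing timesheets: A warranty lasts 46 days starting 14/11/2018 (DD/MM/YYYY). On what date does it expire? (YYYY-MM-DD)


Start: 2018-11-14
Adding 46 days
Days remaining in November: 16
After November: 30 days still to add
December 2018 has 31 days, need 30
Result: 2018-12-30

2018-12-30


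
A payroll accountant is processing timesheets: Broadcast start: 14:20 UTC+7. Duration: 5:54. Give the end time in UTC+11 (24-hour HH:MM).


Start: 14:20 in UTC+7
Step 1 - add duration:
  minutes: 20 + 54 = 74 (carry 1h)
  hours: 14 + 5 + 1 = 20
  end in UTC+7: 20:14
Step 2 - convert UTC+7 -> UTC+11:
  offset difference: 11 - (7) = 4 hours
  20 + (4) = 24 -> mod 24 = 0
Result: 00:14 in UTC+11

00:14


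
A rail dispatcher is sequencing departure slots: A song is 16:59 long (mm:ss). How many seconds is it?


Minutes: 16
Extra seconds: 59
Seconds per minute: 60
Minutes to seconds: 16 x 60 = 960
Total: 960 + 59 = 1019

1019


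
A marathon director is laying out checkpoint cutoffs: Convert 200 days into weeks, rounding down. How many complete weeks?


Total days: 200
Days per week: 7
Division: 200 / 7 = 28 remainder 4
Complete weeks: 28
Remaining days: 4

28


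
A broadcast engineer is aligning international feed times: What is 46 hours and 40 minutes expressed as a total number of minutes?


Hours: 46
Minutes: 40
Convert hours to minutes: 46 x 60 = 2760
Add remaining minutes: 2760 + 40 = 2800

2800


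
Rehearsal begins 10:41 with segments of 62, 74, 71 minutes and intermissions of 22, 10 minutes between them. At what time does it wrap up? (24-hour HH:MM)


Start: 10:41 = 641 min from midnight
  after task 1 (62 min): 11:43
  after break (22 min): 12:05
  after task 2 (74 min): 13:19
  after break (10 min): 13:29
  after task 3 (71 min): 14:40
Total elapsed: 239 minutes
End time: 14:40

14:40


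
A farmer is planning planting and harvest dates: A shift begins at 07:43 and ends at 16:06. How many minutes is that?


Start time: 07:43 = 463 minutes from midnight
End time: 16:06 = 966 minutes from midnight
Difference: 966 - 463 = 503 minutes
That is 8 hours and 23 minutes

503


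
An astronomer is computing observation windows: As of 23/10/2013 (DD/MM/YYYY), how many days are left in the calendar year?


Start: October 23, 2013
End: December 31, 2013
Days left in October: 8
November: 30
December: 31
Sum of remaining months: 61
Total: 8 + 61 = 69

69


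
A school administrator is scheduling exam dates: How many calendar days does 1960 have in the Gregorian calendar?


Year: 1960
Check leap year rules:
Divisible by 4? Yes
Divisible by 100? No
1960 is a leap year
Days: 366

366


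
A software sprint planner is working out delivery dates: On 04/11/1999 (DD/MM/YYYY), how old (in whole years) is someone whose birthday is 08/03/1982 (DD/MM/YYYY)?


Birth: 1982-03-08
Reference: 1999-11-04
Year difference: 1999 - 1982 = 17
Has birthday (03-08) occurred by 11-04? Yes
Age in full years: 17

17


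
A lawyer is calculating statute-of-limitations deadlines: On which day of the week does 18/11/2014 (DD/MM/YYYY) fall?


Date: 2014-11-18
January 1, 2014 is a Wednesday
Day of year: 322
Offset from Jan 1: 321 days
321 mod 7 = 6
Result: Tuesday

Tuesday


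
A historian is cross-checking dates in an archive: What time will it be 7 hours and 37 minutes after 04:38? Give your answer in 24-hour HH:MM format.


Start time: 04:38
Adding: 7 hours 37 minutes
Minutes: 38 + 37 = 75
Minute overflow: 75 >= 60, so carry 1 hour, minutes = 15
Hours: 4 + 7 + 1 = 12
Result: 12:15

12:15


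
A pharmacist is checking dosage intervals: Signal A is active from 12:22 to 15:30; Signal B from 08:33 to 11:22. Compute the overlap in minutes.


Interval A: [742, 930] minutes from midnight
Interval B: [513, 682] minutes from midnight
Overlap start = max(742, 513) = 742
Overlap end = min(930, 682) = 682
End <= start, so the intervals do not overlap: 0 minutes

0


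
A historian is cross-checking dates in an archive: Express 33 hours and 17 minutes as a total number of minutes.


Hours: 33
Extra minutes: 17
Minutes per hour: 60
Hours to minutes: 33 x 60 = 1980
Total: 1980 + 17 = 1997

1997


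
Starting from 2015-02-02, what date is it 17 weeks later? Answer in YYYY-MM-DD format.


Start: 2015-02-02
Weeks to add: 17
Convert to days: 17 x 7 = 119 days
Add 119 days to 2015-02-02
Result: 2015-06-01

2015-06-01


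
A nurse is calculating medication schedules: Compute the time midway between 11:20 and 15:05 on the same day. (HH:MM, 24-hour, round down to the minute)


Start time: 11:20 = 680 minutes from midnight
End time: 15:05 = 905 minutes from midnight
Sum: 680 + 905 = 1585
Midpoint: 1585 / 2 = 792 minutes
Convert: 792 / 60 = 13 hours, 12 minutes
Result: 13:12

13:12


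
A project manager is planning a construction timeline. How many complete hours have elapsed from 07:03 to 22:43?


Start: 07:03
End: 22:43
Hour difference: 22 - 7 = 15 hours
Minute difference: 43 - 3 = 40 minutes
Total minutes: 940
Complete hours: 940 / 60 = 15 (remainder 40)

15


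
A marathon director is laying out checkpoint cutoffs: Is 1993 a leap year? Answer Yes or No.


Year: 1993
Divisible by 4? 1993 / 4 = 498.25 -> No
Not divisible by 4, so NOT a leap year

No


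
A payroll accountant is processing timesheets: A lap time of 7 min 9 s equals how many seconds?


Minutes: 7
Seconds: 9
Convert minutes to seconds: 7 x 60 = 420
Add remaining seconds: 420 + 9 = 429

429


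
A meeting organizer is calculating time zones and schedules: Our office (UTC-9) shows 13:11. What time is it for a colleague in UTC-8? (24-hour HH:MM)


Local time: 13:11 at UTC-9 (offset -9h)
Target zone: UTC-8 (offset -8h)
Difference: -8 - (-9) = 1 hours
Calculation: 13 + (1) = 14
Result: 14:11

14:11


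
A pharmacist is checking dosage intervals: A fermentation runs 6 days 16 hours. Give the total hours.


Days: 6
Extra hours: 16
Hours per day: 24
Days to hours: 6 x 24 = 144
Total: 144 + 16 = 160

160


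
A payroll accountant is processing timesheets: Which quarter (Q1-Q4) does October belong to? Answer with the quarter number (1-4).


Month: October (month 10)
Q1: January-March (months 1-3)
Q2: April-June (months 4-6)
Q3: July-September (months 7-9)
Q4: October-December (months 10-12)
Month 10 falls in Q4

4


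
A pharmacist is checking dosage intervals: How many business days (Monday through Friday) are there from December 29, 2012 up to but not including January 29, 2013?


Start: 2012-12-29 (Saturday)
End (exclusive): 2013-01-29 (Tuesday)
Total calendar days: 31
Full weeks: 31 // 7 = 4 -> 20 weekdays
Remaining 3 days starting on Saturday:
  Sat(-), Sun(-), Mon(w) -> 1 weekdays
Total business days: 20 + 1 = 21

21


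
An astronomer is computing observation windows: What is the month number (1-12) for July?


Calendar month order:
6. June
7. July <--
8. August
July is month number 7

7


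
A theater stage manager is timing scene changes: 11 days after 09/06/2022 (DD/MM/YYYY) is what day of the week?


Start: 2022-06-09 (Thursday)
Step 1 - find target date: add 11 days
  2022-06-09 + 11 days = 2022-06-20
Step 2 - day of week:
  11 mod 7 = 4
  Thursday + 4 days -> Monday
Result: Monday (2022-06-20)

Monday


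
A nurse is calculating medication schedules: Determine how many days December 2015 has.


Month: December
Year: 2015
December is a 31-day month
Total: 31 days

31


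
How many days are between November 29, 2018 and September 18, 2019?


Start date: 2018-11-29
End date: 2019-09-18
Nov 2018: +2 days
Dec 2018: +31 days
Jan 2019: +31 days
... (8 more months)
Total: 293 days

293


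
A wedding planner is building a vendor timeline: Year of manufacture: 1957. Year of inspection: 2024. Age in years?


Birth year: 1957
Current year: 2024
Age = current year - birth year
Age = 2024 - 1957 = 67

67


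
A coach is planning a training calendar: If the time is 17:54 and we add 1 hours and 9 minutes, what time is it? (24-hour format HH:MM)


Start time: 17:54
Adding: 1 hours 9 minutes
Minutes: 54 + 9 = 63
Minute overflow: 63 >= 60, so carry 1 hour, minutes = 3
Hours: 17 + 1 + 1 = 19
Result: 19:03

19:03


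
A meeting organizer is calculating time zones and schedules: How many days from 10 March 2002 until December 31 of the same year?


Start: March 10, 2002
End: December 31, 2002
Days left in March: 21
April: 30
May: 31
June: 30
July: 31
... plus remaining months
Sum of remaining months: 275
Total: 21 + 275 = 296

296


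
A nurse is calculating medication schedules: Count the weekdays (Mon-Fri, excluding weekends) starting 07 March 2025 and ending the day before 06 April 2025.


Start: 2025-03-07 (Friday)
End (exclusive): 2025-04-06 (Sunday)
Total calendar days: 30
Full weeks: 30 // 7 = 4 -> 20 weekdays
Remaining 2 days starting on Friday:
  Fri(w), Sat(-) -> 1 weekdays
Total business days: 20 + 1 = 21

21


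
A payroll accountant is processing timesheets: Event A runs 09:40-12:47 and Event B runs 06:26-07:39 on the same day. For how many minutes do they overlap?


Interval A: [580, 767] minutes from midnight
Interval B: [386, 459] minutes from midnight
Overlap start = max(580, 386) = 580
Overlap end = min(767, 459) = 459
End <= start, so the intervals do not overlap: 0 minutes

0


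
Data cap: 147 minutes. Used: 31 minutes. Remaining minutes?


Total budget: 147 minutes
Time used: 31 minutes
Remaining: 147 - 31 = 116 minutes
Percent used: 21.1%
Percent remaining: 78.9%

116


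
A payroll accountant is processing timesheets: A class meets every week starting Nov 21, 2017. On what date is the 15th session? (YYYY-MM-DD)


First occurrence: 2017-11-21 (occurrence 1)
Each occurrence is 7 days after the previous.
Occurrence 15 is 14 weeks after the first.
14 weeks = 98 days
2017-11-21 + 98 days = 2018-02-27

2018-02-27


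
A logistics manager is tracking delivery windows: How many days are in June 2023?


Month: June
Year: 2023
June is a 30-day month
Total: 30 days

30
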